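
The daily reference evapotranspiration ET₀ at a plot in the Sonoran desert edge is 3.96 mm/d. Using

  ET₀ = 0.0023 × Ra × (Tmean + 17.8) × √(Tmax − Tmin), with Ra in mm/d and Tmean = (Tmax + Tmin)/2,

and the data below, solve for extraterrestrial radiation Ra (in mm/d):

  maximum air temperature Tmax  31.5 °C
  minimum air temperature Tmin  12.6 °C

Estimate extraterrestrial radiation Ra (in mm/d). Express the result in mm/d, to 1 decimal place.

Tmean = 22.05 °C; √ΔT = 4.3474
Ra = ET₀ / [0.0023 × (Tmean+17.8) × √ΔT] = 3.96 / (0.0023 × 39.85 × 4.3474) = 9.938 mm/d

9.9 mm/d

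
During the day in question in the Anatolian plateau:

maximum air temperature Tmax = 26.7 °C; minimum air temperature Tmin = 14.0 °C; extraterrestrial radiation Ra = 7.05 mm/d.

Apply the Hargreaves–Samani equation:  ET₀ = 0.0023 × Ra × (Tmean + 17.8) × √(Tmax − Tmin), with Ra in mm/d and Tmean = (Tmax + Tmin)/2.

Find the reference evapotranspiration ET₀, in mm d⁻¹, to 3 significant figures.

2.20 mm d⁻¹

Tmean = (26.7 + 14.0)/2 = 20.35 °C
ET₀ = 0.0023 × 7.05 × (20.35 + 17.8) × √12.7 = 0.0023 × 7.05 × 38.15 × 3.5637 = 2.2045 mm/d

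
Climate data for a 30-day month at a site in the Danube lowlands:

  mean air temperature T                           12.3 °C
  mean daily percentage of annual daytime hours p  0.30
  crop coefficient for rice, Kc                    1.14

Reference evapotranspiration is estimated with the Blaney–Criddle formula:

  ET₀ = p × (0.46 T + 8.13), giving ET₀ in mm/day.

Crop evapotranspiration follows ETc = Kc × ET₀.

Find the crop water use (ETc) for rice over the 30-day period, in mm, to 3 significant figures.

ET₀ = 0.30 × (0.46 × 12.3 + 8.13) = 0.30 × 13.788 = 4.1364 mm/d
ETc = Kc × ET₀ = 1.14 × 4.1364 = 4.7155 mm/d
Over 30 days: 4.7155 × 30 = 141.465 mm

141 mm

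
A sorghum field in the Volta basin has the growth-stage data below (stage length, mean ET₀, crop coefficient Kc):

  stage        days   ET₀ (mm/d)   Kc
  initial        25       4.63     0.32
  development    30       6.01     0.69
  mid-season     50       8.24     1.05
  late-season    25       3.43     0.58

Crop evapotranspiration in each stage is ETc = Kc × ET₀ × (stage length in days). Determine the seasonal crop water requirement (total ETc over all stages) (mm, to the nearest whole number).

644 mm

initial: 0.32 × 4.63 × 25 = 37.04 mm
development: 0.69 × 6.01 × 30 = 124.41 mm
mid-season: 1.05 × 8.24 × 50 = 432.60 mm
late-season: 0.58 × 3.43 × 25 = 49.74 mm
Seasonal total = 643.79 mm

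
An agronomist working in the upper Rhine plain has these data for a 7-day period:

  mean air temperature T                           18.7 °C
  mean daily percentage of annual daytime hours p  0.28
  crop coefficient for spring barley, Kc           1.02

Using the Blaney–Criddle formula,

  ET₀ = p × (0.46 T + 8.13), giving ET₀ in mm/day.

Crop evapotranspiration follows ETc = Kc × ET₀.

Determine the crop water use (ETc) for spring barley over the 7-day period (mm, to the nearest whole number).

ET₀ = 0.28 × (0.46 × 18.7 + 8.13) = 0.28 × 16.732 = 4.6850 mm/d
ETc = Kc × ET₀ = 1.02 × 4.6850 = 4.7787 mm/d
Over 7 days: 4.7787 × 7 = 33.451 mm

33 mm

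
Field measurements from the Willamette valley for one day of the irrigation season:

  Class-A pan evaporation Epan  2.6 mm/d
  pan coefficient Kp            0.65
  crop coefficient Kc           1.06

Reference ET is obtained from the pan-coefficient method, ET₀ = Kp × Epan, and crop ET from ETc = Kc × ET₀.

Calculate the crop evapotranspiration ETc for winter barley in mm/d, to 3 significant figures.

ET₀ = 0.65 × 2.6 = 1.6900 mm/d
ETc = Kc × ET₀ = 1.06 × 1.6900 = 1.7914 mm/d

1.79 mm/d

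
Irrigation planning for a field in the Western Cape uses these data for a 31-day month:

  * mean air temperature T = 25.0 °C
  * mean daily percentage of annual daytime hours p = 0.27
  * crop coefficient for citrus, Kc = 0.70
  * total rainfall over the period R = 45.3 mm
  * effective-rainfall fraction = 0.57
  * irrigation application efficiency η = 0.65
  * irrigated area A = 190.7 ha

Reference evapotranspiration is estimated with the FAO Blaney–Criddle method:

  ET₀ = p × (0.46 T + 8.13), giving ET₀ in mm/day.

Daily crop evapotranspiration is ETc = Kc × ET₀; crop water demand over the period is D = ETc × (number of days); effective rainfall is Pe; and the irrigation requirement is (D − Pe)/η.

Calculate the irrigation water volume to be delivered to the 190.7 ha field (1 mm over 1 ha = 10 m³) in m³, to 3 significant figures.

ET₀ = 0.27 × (0.46 × 25.0 + 8.13) = 0.27 × 19.630 = 5.3001 mm/d
ETc = Kc × ET₀ = 0.70 × 5.3001 = 3.7101 mm/d
Crop demand D = ETc × 31 d = 3.7101 × 31 = 115.013 mm
Pe = 0.57 × 45.3 = 25.821 mm
D − Pe = 115.013 − 25.821 = 89.192 mm
Gross irrigation = 89.192 / 0.65 = 137.218 mm
Volume = 137.218 mm × 190.7 ha × 10 = 261674.7 m³

262000 m³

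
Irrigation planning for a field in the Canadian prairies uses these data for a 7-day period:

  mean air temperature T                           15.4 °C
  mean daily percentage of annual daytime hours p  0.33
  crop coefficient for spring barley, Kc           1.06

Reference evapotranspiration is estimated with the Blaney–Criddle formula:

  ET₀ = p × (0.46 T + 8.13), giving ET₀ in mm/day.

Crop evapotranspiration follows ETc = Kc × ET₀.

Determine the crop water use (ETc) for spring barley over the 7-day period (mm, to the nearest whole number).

37 mm

ET₀ = 0.33 × (0.46 × 15.4 + 8.13) = 0.33 × 15.214 = 5.0206 mm/d
ETc = Kc × ET₀ = 1.06 × 5.0206 = 5.3218 mm/d
Over 7 days: 5.3218 × 7 = 37.253 mm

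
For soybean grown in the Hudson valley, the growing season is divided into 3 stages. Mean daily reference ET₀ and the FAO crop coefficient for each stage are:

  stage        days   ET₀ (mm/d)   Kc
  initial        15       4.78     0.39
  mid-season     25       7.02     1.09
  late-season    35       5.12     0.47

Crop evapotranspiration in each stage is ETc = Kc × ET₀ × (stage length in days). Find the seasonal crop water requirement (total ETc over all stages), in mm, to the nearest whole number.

303 mm

initial: 0.39 × 4.78 × 15 = 27.96 mm
mid-season: 1.09 × 7.02 × 25 = 191.30 mm
late-season: 0.47 × 5.12 × 35 = 84.22 mm
Seasonal total = 303.48 mm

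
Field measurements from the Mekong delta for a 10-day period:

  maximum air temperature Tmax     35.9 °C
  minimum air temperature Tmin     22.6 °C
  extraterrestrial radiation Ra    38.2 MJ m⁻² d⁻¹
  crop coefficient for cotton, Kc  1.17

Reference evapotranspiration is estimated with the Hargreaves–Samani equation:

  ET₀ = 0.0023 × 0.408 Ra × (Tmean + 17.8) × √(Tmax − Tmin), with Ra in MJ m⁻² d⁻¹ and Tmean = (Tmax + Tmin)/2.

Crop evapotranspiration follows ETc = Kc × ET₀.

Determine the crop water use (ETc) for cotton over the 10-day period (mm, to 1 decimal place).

Tmean = (35.9 + 22.6)/2 = 29.25 °C
0.408 Ra = 0.408 × 38.2 = 15.5856 mm/d equivalent
ET₀ = 0.0023 × 15.5856 × (29.25 + 17.8) × √13.3 = 0.0023 × 15.5856 × 47.05 × 3.6469 = 6.1508 mm/d
ETc = Kc × ET₀ = 1.17 × 6.1508 = 7.1964 mm/d
Over 10 days: 7.1964 × 10 = 71.964 mm

72.0 mm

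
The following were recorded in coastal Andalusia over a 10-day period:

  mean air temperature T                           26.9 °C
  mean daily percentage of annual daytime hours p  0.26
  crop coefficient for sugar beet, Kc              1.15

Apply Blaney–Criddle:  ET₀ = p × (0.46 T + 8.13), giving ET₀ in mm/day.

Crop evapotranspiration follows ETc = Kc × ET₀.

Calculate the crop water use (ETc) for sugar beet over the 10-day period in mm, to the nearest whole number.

ET₀ = 0.26 × (0.46 × 26.9 + 8.13) = 0.26 × 20.504 = 5.3310 mm/d
ETc = Kc × ET₀ = 1.15 × 5.3310 = 6.1307 mm/d
Over 10 days: 6.1307 × 10 = 61.307 mm

61 mm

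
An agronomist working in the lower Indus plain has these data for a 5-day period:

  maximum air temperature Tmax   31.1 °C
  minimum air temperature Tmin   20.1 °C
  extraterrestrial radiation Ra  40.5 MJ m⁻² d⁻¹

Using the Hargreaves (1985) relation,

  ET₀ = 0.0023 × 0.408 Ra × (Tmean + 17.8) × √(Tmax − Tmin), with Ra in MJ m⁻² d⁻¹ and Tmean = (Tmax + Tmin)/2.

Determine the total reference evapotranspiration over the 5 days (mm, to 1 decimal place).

Tmean = (31.1 + 20.1)/2 = 25.60 °C
0.408 Ra = 0.408 × 40.5 = 16.5240 mm/d equivalent
ET₀ = 0.0023 × 16.5240 × (25.60 + 17.8) × √11.0 = 0.0023 × 16.5240 × 43.40 × 3.3166 = 5.4705 mm/d
Over 5 days: 5.4705 × 5 = 27.353 mm

27.4 mm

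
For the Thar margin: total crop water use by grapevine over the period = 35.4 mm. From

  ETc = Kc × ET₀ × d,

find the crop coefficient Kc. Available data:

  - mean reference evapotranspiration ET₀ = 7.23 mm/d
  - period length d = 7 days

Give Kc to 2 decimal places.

ETc = Kc × ET₀ × d  ⇒  Kc = ETc / (ET₀ × d)
Kc = 35.4 / (7.23 × 7) = 35.4 / 50.61 = 0.6995

0.70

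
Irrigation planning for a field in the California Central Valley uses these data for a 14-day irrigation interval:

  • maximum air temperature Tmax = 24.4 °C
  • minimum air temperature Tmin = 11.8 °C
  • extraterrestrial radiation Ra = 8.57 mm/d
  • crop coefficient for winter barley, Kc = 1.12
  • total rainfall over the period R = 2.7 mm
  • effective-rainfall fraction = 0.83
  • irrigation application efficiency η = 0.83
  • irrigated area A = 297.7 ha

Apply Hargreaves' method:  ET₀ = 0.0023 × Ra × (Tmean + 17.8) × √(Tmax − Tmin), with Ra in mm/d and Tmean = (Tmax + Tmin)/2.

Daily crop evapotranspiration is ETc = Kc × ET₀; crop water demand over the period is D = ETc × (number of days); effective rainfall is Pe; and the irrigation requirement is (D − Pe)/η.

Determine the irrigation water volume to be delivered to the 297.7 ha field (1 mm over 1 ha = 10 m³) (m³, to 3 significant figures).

133000 m³

Tmean = (24.4 + 11.8)/2 = 18.10 °C
ET₀ = 0.0023 × 8.57 × (18.10 + 17.8) × √12.6 = 0.0023 × 8.57 × 35.90 × 3.5496 = 2.5118 mm/d
ETc = Kc × ET₀ = 1.12 × 2.5118 = 2.8132 mm/d
Crop demand D = ETc × 14 d = 2.8132 × 14 = 39.385 mm
Pe = 0.83 × 2.7 = 2.241 mm
D − Pe = 39.385 − 2.241 = 37.144 mm
Gross irrigation = 37.144 / 0.83 = 44.752 mm
Volume = 44.752 mm × 297.7 ha × 10 = 133226.7 m³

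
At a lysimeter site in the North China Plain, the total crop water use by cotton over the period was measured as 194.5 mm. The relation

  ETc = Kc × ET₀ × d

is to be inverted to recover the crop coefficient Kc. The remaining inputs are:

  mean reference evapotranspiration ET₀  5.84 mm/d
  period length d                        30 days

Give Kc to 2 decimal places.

ETc = Kc × ET₀ × d  ⇒  Kc = ETc / (ET₀ × d)
Kc = 194.5 / (5.84 × 30) = 194.5 / 175.20 = 1.1102

1.11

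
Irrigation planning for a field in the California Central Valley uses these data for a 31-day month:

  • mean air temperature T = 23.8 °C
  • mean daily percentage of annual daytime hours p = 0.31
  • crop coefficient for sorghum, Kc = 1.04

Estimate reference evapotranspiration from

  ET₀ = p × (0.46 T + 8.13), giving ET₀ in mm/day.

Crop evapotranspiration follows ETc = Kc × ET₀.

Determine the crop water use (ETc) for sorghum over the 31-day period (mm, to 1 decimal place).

190.7 mm

ET₀ = 0.31 × (0.46 × 23.8 + 8.13) = 0.31 × 19.078 = 5.9142 mm/d
ETc = Kc × ET₀ = 1.04 × 5.9142 = 6.1508 mm/d
Over 31 days: 6.1508 × 31 = 190.675 mm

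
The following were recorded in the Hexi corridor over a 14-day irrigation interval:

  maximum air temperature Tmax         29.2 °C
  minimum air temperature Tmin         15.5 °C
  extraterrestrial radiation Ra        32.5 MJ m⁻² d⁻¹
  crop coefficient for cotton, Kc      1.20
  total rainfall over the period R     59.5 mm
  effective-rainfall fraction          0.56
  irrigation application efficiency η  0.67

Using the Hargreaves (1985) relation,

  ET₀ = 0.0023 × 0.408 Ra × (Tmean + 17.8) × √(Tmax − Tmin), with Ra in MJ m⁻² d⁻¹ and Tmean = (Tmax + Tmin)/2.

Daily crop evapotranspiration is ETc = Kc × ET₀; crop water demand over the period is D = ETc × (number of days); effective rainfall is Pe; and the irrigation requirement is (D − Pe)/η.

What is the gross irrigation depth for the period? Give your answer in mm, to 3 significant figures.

63.9 mm

Tmean = (29.2 + 15.5)/2 = 22.35 °C
0.408 Ra = 0.408 × 32.5 = 13.2600 mm/d equivalent
ET₀ = 0.0023 × 13.2600 × (22.35 + 17.8) × √13.7 = 0.0023 × 13.2600 × 40.15 × 3.7014 = 4.5323 mm/d
ETc = Kc × ET₀ = 1.20 × 4.5323 = 5.4388 mm/d
Crop demand D = ETc × 14 d = 5.4388 × 14 = 76.143 mm
Pe = 0.56 × 59.5 = 33.320 mm
D − Pe = 76.143 − 33.320 = 42.823 mm
Gross irrigation = 42.823 / 0.67 = 63.915 mm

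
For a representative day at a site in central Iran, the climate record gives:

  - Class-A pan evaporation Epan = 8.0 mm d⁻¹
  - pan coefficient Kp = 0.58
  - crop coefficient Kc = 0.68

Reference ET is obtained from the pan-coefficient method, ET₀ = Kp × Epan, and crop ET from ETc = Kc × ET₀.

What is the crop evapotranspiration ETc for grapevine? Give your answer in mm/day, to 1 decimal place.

3.2 mm/day

ET₀ = 0.58 × 8.0 = 4.6400 mm/d
ETc = Kc × ET₀ = 0.68 × 4.6400 = 3.1552 mm/d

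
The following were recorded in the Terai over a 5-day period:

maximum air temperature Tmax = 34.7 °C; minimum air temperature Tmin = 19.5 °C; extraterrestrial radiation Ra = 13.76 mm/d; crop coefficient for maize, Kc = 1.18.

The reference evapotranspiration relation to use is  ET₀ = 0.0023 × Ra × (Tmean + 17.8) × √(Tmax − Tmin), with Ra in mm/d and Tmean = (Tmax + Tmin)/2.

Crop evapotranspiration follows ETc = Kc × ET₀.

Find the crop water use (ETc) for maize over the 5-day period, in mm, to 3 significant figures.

32.7 mm

Tmean = (34.7 + 19.5)/2 = 27.10 °C
ET₀ = 0.0023 × 13.76 × (27.10 + 17.8) × √15.2 = 0.0023 × 13.76 × 44.90 × 3.8987 = 5.5400 mm/d
ETc = Kc × ET₀ = 1.18 × 5.5400 = 6.5372 mm/d
Over 5 days: 6.5372 × 5 = 32.686 mm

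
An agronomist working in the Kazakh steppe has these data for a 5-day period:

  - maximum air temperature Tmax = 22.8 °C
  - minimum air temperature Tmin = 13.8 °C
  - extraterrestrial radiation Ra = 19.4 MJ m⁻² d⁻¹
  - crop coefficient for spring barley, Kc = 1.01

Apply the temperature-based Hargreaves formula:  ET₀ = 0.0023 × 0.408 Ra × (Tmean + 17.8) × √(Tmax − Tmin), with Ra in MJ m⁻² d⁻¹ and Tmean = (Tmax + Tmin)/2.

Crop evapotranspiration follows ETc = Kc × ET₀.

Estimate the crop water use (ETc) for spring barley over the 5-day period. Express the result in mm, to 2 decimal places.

Tmean = (22.8 + 13.8)/2 = 18.30 °C
0.408 Ra = 0.408 × 19.4 = 7.9152 mm/d equivalent
ET₀ = 0.0023 × 7.9152 × (18.30 + 17.8) × √9.0 = 0.0023 × 7.9152 × 36.10 × 3.0000 = 1.9716 mm/d
ETc = Kc × ET₀ = 1.01 × 1.9716 = 1.9913 mm/d
Over 5 days: 1.9913 × 5 = 9.957 mm

9.96 mm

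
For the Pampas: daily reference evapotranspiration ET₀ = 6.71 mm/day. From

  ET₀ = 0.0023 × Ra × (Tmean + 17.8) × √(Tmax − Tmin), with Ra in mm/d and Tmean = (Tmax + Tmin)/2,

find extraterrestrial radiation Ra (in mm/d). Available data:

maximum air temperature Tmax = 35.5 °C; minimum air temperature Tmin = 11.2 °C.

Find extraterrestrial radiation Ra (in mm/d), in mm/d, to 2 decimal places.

Tmean = 23.35 °C; √ΔT = 4.9295
Ra = ET₀ / [0.0023 × (Tmean+17.8) × √ΔT] = 6.71 / (0.0023 × 41.15 × 4.9295) = 14.382 mm/d

14.38 mm/d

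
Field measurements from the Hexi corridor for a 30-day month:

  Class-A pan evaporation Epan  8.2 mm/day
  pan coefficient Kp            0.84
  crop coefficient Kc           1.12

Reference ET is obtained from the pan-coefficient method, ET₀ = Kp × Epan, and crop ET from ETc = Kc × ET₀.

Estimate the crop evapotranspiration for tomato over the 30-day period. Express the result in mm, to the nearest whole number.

231 mm

ET₀ = 0.84 × 8.2 = 6.8880 mm/d
ETc = Kc × ET₀ = 1.12 × 6.8880 = 7.7146 mm/d
Over 30 days: 7.7146 × 30 = 231.438 mm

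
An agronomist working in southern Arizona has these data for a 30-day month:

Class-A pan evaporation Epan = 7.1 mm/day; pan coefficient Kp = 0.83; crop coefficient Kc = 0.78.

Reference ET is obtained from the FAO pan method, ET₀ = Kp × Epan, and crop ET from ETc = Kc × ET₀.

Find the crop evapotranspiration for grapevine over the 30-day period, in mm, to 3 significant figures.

ET₀ = 0.83 × 7.1 = 5.8930 mm/d
ETc = Kc × ET₀ = 0.78 × 5.8930 = 4.5965 mm/d
Over 30 days: 4.5965 × 30 = 137.895 mm

138 mm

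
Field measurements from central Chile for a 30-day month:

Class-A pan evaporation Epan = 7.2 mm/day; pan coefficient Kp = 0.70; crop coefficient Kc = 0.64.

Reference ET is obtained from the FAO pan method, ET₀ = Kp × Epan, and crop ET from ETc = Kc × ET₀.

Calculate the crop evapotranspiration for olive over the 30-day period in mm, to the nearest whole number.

97 mm

ET₀ = 0.70 × 7.2 = 5.0400 mm/d
ETc = Kc × ET₀ = 0.64 × 5.0400 = 3.2256 mm/d
Over 30 days: 3.2256 × 30 = 96.768 mm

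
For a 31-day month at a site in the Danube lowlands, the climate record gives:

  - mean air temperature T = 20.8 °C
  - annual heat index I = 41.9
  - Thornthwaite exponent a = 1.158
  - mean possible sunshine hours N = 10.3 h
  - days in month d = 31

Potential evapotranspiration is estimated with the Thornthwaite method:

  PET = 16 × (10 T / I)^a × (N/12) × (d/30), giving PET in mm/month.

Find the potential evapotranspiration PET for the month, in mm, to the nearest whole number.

10T/I = 10 × 20.8 / 41.9 = 4.9642
(10T/I)^a = 4.9642^1.158 = 6.3943
Uncorrected PET = 16 × 6.3943 = 102.309 mm
Correction = (N/12)(d/30) = (10.3/12)(31/30) = 0.8869
PET = 102.309 × 0.8869 = 90.738 mm/month

91 mm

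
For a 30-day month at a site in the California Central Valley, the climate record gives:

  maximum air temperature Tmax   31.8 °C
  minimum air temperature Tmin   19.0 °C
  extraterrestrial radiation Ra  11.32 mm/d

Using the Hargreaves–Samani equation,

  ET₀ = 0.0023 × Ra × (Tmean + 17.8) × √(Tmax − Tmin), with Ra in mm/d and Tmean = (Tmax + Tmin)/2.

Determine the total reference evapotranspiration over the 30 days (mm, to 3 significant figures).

121 mm

Tmean = (31.8 + 19.0)/2 = 25.40 °C
ET₀ = 0.0023 × 11.32 × (25.40 + 17.8) × √12.8 = 0.0023 × 11.32 × 43.20 × 3.5777 = 4.0240 mm/d
Over 30 days: 4.0240 × 30 = 120.720 mm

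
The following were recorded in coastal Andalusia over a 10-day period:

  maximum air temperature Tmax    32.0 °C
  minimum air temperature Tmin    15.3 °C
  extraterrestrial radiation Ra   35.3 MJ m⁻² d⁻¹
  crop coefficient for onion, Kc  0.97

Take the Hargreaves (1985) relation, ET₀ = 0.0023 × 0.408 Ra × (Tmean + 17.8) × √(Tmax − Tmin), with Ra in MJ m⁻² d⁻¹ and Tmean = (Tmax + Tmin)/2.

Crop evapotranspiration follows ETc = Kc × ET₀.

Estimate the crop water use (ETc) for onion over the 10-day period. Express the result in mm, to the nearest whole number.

Tmean = (32.0 + 15.3)/2 = 23.65 °C
0.408 Ra = 0.408 × 35.3 = 14.4024 mm/d equivalent
ET₀ = 0.0023 × 14.4024 × (23.65 + 17.8) × √16.7 = 0.0023 × 14.4024 × 41.45 × 4.0866 = 5.6111 mm/d
ETc = Kc × ET₀ = 0.97 × 5.6111 = 5.4428 mm/d
Over 10 days: 5.4428 × 10 = 54.428 mm

54 mm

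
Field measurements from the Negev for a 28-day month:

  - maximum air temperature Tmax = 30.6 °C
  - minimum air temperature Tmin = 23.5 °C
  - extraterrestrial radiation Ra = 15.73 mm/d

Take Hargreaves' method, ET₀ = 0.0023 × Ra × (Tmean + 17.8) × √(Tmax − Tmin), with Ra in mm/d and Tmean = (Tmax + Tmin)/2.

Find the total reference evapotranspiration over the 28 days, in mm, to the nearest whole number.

121 mm

Tmean = (30.6 + 23.5)/2 = 27.05 °C
ET₀ = 0.0023 × 15.73 × (27.05 + 17.8) × √7.1 = 0.0023 × 15.73 × 44.85 × 2.6646 = 4.3237 mm/d
Over 28 days: 4.3237 × 28 = 121.064 mm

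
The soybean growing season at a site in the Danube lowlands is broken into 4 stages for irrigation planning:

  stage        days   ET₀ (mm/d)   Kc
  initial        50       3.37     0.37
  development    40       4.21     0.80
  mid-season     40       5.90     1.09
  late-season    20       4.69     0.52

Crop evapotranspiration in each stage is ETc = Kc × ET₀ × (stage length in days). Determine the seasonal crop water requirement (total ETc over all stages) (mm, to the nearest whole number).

503 mm

initial: 0.37 × 3.37 × 50 = 62.35 mm
development: 0.80 × 4.21 × 40 = 134.72 mm
mid-season: 1.09 × 5.90 × 40 = 257.24 mm
late-season: 0.52 × 4.69 × 20 = 48.78 mm
Seasonal total = 503.09 mm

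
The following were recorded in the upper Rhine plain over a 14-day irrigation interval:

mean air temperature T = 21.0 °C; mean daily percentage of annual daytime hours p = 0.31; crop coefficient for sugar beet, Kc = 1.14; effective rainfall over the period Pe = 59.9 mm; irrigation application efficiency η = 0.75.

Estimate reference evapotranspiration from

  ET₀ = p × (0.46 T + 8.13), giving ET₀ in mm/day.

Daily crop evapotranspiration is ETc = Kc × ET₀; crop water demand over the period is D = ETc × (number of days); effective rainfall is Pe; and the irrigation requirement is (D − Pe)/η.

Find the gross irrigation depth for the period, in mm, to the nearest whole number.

ET₀ = 0.31 × (0.46 × 21.0 + 8.13) = 0.31 × 17.790 = 5.5149 mm/d
ETc = Kc × ET₀ = 1.14 × 5.5149 = 6.2870 mm/d
Crop demand D = ETc × 14 d = 6.2870 × 14 = 88.018 mm
D − Pe = 88.018 − 59.9 = 28.118 mm
Gross irrigation = 28.118 / 0.75 = 37.491 mm

37 mm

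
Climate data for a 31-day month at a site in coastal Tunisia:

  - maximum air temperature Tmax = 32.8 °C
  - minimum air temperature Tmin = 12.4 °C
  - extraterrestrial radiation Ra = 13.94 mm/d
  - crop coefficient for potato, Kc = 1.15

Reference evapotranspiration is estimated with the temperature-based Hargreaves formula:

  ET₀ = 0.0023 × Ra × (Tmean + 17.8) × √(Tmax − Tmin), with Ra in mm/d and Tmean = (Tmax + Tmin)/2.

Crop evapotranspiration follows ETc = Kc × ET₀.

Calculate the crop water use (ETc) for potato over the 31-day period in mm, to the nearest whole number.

Tmean = (32.8 + 12.4)/2 = 22.60 °C
ET₀ = 0.0023 × 13.94 × (22.60 + 17.8) × √20.4 = 0.0023 × 13.94 × 40.40 × 4.5166 = 5.8504 mm/d
ETc = Kc × ET₀ = 1.15 × 5.8504 = 6.7280 mm/d
Over 31 days: 6.7280 × 31 = 208.568 mm

209 mm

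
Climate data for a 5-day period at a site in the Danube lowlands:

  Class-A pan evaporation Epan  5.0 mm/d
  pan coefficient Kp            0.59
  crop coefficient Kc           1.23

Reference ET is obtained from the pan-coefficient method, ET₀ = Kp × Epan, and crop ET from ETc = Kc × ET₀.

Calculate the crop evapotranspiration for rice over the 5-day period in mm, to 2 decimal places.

18.14 mm

ET₀ = 0.59 × 5.0 = 2.9500 mm/d
ETc = Kc × ET₀ = 1.23 × 2.9500 = 3.6285 mm/d
Over 5 days: 3.6285 × 5 = 18.143 mm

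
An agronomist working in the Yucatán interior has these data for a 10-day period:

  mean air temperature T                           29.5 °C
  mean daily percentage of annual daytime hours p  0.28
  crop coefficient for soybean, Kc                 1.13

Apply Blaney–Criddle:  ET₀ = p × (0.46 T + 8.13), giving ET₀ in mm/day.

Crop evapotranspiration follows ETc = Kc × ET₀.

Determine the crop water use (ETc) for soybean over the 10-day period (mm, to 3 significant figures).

68.7 mm

ET₀ = 0.28 × (0.46 × 29.5 + 8.13) = 0.28 × 21.700 = 6.0760 mm/d
ETc = Kc × ET₀ = 1.13 × 6.0760 = 6.8659 mm/d
Over 10 days: 6.8659 × 10 = 68.659 mm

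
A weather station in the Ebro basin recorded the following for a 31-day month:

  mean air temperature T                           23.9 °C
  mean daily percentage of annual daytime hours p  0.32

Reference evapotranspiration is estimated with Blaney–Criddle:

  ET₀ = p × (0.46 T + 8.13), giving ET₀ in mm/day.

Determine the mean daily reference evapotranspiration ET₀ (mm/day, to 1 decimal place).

ET₀ = 0.32 × (0.46 × 23.9 + 8.13) = 0.32 × 19.124 = 6.1197 mm/d

6.1 mm/day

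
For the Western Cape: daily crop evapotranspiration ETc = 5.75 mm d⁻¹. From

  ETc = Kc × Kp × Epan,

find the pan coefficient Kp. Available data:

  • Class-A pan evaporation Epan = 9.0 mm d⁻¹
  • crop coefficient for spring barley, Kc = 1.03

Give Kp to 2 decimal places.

0.62

ETc = Kc × Kp × Epan  ⇒  Kp = ETc / (Kc × Epan)
Kp = 5.75 / (1.03 × 9.0) = 5.75 / 9.270 = 0.6203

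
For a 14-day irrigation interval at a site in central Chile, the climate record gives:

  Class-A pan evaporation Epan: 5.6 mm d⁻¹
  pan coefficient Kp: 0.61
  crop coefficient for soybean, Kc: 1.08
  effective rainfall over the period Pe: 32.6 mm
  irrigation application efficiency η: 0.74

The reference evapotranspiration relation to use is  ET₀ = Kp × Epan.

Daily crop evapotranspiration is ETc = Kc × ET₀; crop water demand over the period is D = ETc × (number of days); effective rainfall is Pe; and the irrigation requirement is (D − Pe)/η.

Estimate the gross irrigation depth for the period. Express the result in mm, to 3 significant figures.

ET₀ = 0.61 × 5.6 = 3.4160 mm/d
ETc = Kc × ET₀ = 1.08 × 3.4160 = 3.6893 mm/d
Crop demand D = ETc × 14 d = 3.6893 × 14 = 51.650 mm
D − Pe = 51.650 − 32.6 = 19.050 mm
Gross irrigation = 19.050 / 0.74 = 25.743 mm

25.7 mm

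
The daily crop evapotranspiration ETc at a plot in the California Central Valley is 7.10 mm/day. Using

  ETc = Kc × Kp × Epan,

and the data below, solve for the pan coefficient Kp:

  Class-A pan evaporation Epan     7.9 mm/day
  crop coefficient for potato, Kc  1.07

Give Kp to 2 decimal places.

0.84

ETc = Kc × Kp × Epan  ⇒  Kp = ETc / (Kc × Epan)
Kp = 7.10 / (1.07 × 7.9) = 7.10 / 8.453 = 0.8399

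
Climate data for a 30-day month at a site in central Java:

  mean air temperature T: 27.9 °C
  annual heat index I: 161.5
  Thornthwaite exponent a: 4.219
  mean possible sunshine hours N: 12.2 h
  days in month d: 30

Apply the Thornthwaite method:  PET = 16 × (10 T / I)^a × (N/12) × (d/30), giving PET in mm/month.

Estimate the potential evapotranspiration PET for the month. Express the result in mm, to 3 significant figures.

10T/I = 10 × 27.9 / 161.5 = 1.7276
(10T/I)^a = 1.7276^4.219 = 10.0409
Uncorrected PET = 16 × 10.0409 = 160.654 mm
Correction = (N/12)(d/30) = (12.2/12)(30/30) = 1.0167
PET = 160.654 × 1.0167 = 163.337 mm/month

163 mm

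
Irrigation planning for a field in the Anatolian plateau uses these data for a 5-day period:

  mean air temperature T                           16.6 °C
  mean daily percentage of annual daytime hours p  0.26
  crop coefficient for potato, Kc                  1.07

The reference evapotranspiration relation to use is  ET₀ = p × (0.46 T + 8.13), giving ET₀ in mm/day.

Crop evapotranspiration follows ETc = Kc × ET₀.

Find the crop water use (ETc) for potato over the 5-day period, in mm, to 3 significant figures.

21.9 mm

ET₀ = 0.26 × (0.46 × 16.6 + 8.13) = 0.26 × 15.766 = 4.0992 mm/d
ETc = Kc × ET₀ = 1.07 × 4.0992 = 4.3861 mm/d
Over 5 days: 4.3861 × 5 = 21.931 mm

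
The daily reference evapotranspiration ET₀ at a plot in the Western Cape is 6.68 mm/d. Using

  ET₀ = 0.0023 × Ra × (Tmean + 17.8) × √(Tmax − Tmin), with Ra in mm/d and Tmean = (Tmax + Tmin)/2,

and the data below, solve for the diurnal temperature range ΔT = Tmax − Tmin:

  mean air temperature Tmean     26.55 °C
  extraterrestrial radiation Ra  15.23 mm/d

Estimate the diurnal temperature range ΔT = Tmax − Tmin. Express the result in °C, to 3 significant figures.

18.5 °C

√ΔT = ET₀ / [0.0023 × Ra × (Tmean+17.8)] = 6.68 / (0.0023 × 15.23 × 44.35) = 4.2999
ΔT = 4.2999² = 18.489 °C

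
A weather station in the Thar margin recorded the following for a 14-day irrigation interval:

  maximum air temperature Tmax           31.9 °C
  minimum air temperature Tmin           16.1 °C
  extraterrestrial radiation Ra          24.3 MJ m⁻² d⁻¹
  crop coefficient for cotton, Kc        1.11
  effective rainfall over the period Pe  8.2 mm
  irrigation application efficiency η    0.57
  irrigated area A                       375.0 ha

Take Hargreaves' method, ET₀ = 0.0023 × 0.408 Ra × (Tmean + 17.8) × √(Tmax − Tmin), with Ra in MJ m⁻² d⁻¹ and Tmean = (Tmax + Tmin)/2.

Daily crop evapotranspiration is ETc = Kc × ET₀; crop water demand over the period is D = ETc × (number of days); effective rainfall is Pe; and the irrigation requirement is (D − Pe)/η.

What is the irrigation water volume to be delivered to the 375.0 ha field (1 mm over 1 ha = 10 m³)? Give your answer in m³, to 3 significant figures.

333000 m³

Tmean = (31.9 + 16.1)/2 = 24.00 °C
0.408 Ra = 0.408 × 24.3 = 9.9144 mm/d equivalent
ET₀ = 0.0023 × 9.9144 × (24.00 + 17.8) × √15.8 = 0.0023 × 9.9144 × 41.80 × 3.9749 = 3.7888 mm/d
ETc = Kc × ET₀ = 1.11 × 3.7888 = 4.2056 mm/d
Crop demand D = ETc × 14 d = 4.2056 × 14 = 58.878 mm
D − Pe = 58.878 − 8.2 = 50.678 mm
Gross irrigation = 50.678 / 0.57 = 88.909 mm
Volume = 88.909 mm × 375.0 ha × 10 = 333408.8 m³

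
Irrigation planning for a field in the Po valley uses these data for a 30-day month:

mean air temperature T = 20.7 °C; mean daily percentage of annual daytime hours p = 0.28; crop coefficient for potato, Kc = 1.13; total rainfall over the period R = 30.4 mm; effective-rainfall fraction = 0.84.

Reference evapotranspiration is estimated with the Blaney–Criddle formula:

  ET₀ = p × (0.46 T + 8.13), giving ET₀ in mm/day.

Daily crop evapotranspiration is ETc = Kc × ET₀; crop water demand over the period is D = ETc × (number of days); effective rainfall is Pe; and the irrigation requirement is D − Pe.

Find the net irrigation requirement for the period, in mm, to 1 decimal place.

142.0 mm

ET₀ = 0.28 × (0.46 × 20.7 + 8.13) = 0.28 × 17.652 = 4.9426 mm/d
ETc = Kc × ET₀ = 1.13 × 4.9426 = 5.5851 mm/d
Crop demand D = ETc × 30 d = 5.5851 × 30 = 167.553 mm
Pe = 0.84 × 30.4 = 25.536 mm
D − Pe = 167.553 − 25.536 = 142.017 mm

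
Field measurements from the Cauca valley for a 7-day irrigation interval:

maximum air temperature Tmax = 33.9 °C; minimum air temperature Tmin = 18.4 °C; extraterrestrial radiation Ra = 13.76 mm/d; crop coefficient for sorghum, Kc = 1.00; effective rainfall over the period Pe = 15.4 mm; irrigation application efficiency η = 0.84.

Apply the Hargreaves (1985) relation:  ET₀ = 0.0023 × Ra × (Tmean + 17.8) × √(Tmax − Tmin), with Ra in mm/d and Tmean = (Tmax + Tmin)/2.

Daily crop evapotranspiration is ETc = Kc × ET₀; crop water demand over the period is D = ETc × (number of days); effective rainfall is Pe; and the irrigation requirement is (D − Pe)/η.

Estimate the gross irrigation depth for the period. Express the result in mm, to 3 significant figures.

Tmean = (33.9 + 18.4)/2 = 26.15 °C
ET₀ = 0.0023 × 13.76 × (26.15 + 17.8) × √15.5 = 0.0023 × 13.76 × 43.95 × 3.9370 = 5.4761 mm/d
ETc = Kc × ET₀ = 1.00 × 5.4761 = 5.4761 mm/d
Crop demand D = ETc × 7 d = 5.4761 × 7 = 38.333 mm
D − Pe = 38.333 − 15.4 = 22.933 mm
Gross irrigation = 22.933 / 0.84 = 27.301 mm

27.3 mm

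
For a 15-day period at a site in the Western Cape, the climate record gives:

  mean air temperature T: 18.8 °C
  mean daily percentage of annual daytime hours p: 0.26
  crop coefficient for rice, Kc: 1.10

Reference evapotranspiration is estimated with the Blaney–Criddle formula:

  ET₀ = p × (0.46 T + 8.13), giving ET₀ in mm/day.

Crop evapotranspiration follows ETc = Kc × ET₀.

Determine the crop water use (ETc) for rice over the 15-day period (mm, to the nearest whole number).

ET₀ = 0.26 × (0.46 × 18.8 + 8.13) = 0.26 × 16.778 = 4.3623 mm/d
ETc = Kc × ET₀ = 1.10 × 4.3623 = 4.7985 mm/d
Over 15 days: 4.7985 × 15 = 71.978 mm

72 mm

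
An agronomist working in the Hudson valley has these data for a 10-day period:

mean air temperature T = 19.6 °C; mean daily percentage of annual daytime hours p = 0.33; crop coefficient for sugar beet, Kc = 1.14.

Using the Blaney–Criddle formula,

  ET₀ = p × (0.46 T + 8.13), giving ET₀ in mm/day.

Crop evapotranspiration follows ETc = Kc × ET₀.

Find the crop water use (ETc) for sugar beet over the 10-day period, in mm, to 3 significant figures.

64.5 mm

ET₀ = 0.33 × (0.46 × 19.6 + 8.13) = 0.33 × 17.146 = 5.6582 mm/d
ETc = Kc × ET₀ = 1.14 × 5.6582 = 6.4503 mm/d
Over 10 days: 6.4503 × 10 = 64.503 mm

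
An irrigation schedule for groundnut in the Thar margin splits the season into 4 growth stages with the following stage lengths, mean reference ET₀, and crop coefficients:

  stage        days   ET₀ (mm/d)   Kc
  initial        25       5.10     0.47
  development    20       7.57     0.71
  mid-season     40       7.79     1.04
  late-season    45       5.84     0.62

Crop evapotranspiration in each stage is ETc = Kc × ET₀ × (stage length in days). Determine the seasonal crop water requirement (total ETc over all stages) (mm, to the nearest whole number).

654 mm

initial: 0.47 × 5.10 × 25 = 59.93 mm
development: 0.71 × 7.57 × 20 = 107.49 mm
mid-season: 1.04 × 7.79 × 40 = 324.06 mm
late-season: 0.62 × 5.84 × 45 = 162.94 mm
Seasonal total = 654.42 mm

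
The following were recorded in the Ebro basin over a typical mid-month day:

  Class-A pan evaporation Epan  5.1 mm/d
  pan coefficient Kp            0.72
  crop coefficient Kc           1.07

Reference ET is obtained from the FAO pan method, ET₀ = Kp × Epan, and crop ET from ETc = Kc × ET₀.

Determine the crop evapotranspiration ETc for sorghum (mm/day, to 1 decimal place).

ET₀ = 0.72 × 5.1 = 3.6720 mm/d
ETc = Kc × ET₀ = 1.07 × 3.6720 = 3.9290 mm/d

3.9 mm/day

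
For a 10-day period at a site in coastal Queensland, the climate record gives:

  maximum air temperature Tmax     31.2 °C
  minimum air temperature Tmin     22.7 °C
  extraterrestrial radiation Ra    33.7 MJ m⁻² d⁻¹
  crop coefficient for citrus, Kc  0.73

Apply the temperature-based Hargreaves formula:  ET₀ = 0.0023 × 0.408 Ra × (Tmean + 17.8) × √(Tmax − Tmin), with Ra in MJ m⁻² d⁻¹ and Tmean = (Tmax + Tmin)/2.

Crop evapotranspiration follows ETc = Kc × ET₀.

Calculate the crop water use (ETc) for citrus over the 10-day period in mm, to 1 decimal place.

30.1 mm

Tmean = (31.2 + 22.7)/2 = 26.95 °C
0.408 Ra = 0.408 × 33.7 = 13.7496 mm/d equivalent
ET₀ = 0.0023 × 13.7496 × (26.95 + 17.8) × √8.5 = 0.0023 × 13.7496 × 44.75 × 2.9155 = 4.1260 mm/d
ETc = Kc × ET₀ = 0.73 × 4.1260 = 3.0120 mm/d
Over 10 days: 3.0120 × 10 = 30.120 mm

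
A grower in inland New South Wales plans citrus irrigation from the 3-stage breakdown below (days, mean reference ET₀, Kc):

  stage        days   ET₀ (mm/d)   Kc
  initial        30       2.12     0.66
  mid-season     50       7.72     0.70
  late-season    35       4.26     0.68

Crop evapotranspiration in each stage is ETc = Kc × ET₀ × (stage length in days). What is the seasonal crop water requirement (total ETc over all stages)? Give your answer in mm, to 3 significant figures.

initial: 0.66 × 2.12 × 30 = 41.98 mm
mid-season: 0.70 × 7.72 × 50 = 270.20 mm
late-season: 0.68 × 4.26 × 35 = 101.39 mm
Seasonal total = 413.57 mm

414 mm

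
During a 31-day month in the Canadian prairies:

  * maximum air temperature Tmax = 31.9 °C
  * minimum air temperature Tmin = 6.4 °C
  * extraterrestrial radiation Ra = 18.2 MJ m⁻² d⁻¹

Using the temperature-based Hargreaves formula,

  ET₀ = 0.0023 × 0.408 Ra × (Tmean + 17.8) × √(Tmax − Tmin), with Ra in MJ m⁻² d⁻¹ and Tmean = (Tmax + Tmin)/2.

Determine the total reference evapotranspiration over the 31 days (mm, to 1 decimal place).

98.8 mm

Tmean = (31.9 + 6.4)/2 = 19.15 °C
0.408 Ra = 0.408 × 18.2 = 7.4256 mm/d equivalent
ET₀ = 0.0023 × 7.4256 × (19.15 + 17.8) × √25.5 = 0.0023 × 7.4256 × 36.95 × 5.0498 = 3.1868 mm/d
Over 31 days: 3.1868 × 31 = 98.791 mm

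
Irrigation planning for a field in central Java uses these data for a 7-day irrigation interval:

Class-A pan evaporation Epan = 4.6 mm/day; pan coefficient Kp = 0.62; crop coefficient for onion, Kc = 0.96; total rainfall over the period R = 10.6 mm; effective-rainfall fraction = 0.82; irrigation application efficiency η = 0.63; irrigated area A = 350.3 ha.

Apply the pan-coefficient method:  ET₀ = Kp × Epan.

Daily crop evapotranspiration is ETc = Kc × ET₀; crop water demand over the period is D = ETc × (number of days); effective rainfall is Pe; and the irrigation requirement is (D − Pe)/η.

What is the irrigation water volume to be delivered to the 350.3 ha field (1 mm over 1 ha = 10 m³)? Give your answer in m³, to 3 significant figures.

58200 m³

ET₀ = 0.62 × 4.6 = 2.8520 mm/d
ETc = Kc × ET₀ = 0.96 × 2.8520 = 2.7379 mm/d
Crop demand D = ETc × 7 d = 2.7379 × 7 = 19.165 mm
Pe = 0.82 × 10.6 = 8.692 mm
D − Pe = 19.165 − 8.692 = 10.473 mm
Gross irrigation = 10.473 / 0.63 = 16.624 mm
Volume = 16.624 mm × 350.3 ha × 10 = 58233.9 m³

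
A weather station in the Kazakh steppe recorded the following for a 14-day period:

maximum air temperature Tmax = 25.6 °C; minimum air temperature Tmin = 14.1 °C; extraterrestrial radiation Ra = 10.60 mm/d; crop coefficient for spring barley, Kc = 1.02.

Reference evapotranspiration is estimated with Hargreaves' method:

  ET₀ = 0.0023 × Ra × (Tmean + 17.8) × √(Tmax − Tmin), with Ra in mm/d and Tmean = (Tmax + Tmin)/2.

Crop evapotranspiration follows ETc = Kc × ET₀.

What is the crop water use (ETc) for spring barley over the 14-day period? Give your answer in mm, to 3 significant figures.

44.5 mm

Tmean = (25.6 + 14.1)/2 = 19.85 °C
ET₀ = 0.0023 × 10.60 × (19.85 + 17.8) × √11.5 = 0.0023 × 10.60 × 37.65 × 3.3912 = 3.1128 mm/d
ETc = Kc × ET₀ = 1.02 × 3.1128 = 3.1751 mm/d
Over 14 days: 3.1751 × 14 = 44.451 mm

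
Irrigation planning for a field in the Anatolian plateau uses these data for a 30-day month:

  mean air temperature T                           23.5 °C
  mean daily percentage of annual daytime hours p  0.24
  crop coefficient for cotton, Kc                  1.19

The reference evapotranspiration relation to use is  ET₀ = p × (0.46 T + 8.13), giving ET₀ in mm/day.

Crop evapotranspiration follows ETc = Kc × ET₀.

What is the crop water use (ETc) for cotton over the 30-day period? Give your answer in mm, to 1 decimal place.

ET₀ = 0.24 × (0.46 × 23.5 + 8.13) = 0.24 × 18.940 = 4.5456 mm/d
ETc = Kc × ET₀ = 1.19 × 4.5456 = 5.4093 mm/d
Over 30 days: 5.4093 × 30 = 162.279 mm

162.3 mm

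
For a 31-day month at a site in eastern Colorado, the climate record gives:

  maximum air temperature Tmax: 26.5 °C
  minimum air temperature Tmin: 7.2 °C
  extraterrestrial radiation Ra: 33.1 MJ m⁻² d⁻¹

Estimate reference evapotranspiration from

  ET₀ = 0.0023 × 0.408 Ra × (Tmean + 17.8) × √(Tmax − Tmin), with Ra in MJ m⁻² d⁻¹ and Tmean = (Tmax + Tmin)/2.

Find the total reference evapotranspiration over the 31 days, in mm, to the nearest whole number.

Tmean = (26.5 + 7.2)/2 = 16.85 °C
0.408 Ra = 0.408 × 33.1 = 13.5048 mm/d equivalent
ET₀ = 0.0023 × 13.5048 × (16.85 + 17.8) × √19.3 = 0.0023 × 13.5048 × 34.65 × 4.3932 = 4.7282 mm/d
Over 31 days: 4.7282 × 31 = 146.574 mm

147 mm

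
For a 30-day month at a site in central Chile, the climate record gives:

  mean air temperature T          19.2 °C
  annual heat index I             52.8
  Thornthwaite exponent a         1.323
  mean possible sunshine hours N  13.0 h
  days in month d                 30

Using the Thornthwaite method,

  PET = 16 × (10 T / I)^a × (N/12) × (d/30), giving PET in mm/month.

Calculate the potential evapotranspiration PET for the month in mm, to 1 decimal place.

10T/I = 10 × 19.2 / 52.8 = 3.6364
(10T/I)^a = 3.6364^1.323 = 5.5178
Uncorrected PET = 16 × 5.5178 = 88.285 mm
Correction = (N/12)(d/30) = (13.0/12)(30/30) = 1.0833
PET = 88.285 × 1.0833 = 95.639 mm/month

95.6 mm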